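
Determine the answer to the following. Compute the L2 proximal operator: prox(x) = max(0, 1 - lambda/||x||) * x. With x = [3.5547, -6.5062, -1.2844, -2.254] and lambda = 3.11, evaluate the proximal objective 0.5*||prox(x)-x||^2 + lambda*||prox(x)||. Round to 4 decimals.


Step 1: Compute ||x||.
||x|| = 7.8547
Step 2: Compute scaling factor.
scale = max(0, 1 - 3.11/7.8547) = 0.6041
Step 3: prox(x) = [2.1473, -3.9301, -0.7759, -1.3616]
||prox(x)|| = 4.7447
Step 4: Proximal objective.
0.5*||prox-x||^2 = 4.8361
lambda*||prox|| = 14.756
Total = 19.5921


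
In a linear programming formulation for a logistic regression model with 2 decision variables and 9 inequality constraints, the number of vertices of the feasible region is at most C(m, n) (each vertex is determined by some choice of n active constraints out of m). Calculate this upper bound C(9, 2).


Each vertex corresponds to some choice of n active constraints out of m, so the number of vertices is at most C(m, n) = m! / (n!(m-n)!).
m = 9, n = 2
Numerator: 9 * 8
Denominator: 2! = 2
C(9, 2) = 36


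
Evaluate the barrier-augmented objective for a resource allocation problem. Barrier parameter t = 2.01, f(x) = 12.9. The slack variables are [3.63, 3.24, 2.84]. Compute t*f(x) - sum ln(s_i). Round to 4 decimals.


Step 1: Compute log-barrier.
ln values: [1.2892, 1.1756, 1.0438]
phi = -(1.2892 + 1.1756 + 1.0438) = -3.5086
Step 2: Compute augmented objective.
t*f(x) = 2.01*12.9 = 25.929
Total = 25.929 - 3.5086 = 22.4204


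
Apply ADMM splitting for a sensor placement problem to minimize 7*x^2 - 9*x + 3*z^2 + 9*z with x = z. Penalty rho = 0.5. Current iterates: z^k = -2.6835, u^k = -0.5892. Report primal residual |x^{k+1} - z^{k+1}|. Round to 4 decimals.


ADMM iteration with rho = 0.5, z^k = -2.6835, u^k = -0.5892
Step 1: x-update.
Minimize 7*x^2 - 9*x + (0.5/2)*(x + 2.6835 - 0.5892)^2
FOC: (2*7 + 0.5)*x = 9 + 0.5*(-2.6835 + 0.5892)
x^{k+1} = 0.5485
Step 2: z-update.
Minimize 3*z^2 + 9*z + (0.5/2)*(0.5485 - z - 0.5892)^2
FOC: (2*3 + 0.5)*z = -9 + 0.5*(0.5485 - 0.5892)
z^{k+1} = -1.3877
Step 3: u-update.
u^{k+1} = -0.5892 + 0.5485 + 1.3877 = 1.347
Step 4: Primal residual = |0.5485 + 1.3877| = 1.9362


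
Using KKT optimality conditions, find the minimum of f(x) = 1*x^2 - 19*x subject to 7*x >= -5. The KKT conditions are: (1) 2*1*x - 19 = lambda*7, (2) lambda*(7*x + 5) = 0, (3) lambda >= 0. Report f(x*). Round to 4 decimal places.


Step 1: Try lambda = 0 (constraint inactive).
Stationarity: 2*1*x - 19 = 0
x* = 19/(2*1) = 9.5
Check constraint: 7*9.5 = 66.5 >= -5 -- satisfied.
Step 2: Compute optimal value.
f(x*) = 1*9.5^2 - 19*9.5 = -90.25


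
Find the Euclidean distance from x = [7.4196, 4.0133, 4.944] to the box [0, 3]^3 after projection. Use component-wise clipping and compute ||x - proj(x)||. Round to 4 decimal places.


Project each component onto [0, 3].
clip(7.4196) = 3.0, clip(4.0133) = 3.0, clip(4.944) = 3.0
Projection = [3.0, 3.0, 3.0]
Squared diffs: [19.5329, 1.0268, 3.7791]
Distance = sqrt(24.3388) = 4.9334


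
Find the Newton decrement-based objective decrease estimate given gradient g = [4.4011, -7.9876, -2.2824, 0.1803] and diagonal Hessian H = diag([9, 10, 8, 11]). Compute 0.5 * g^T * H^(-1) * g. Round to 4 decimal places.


Step 1: H is diagonal, so H^(-1) * g = [0.489, -0.7988, -0.2853, 0.0164].
Step 2: g^T H^(-1) g = sum_i g_i^2 / H_ii
  = (4.4011)^2/9 + (-7.9876)^2/10 + (-2.2824)^2/8 + (0.1803)^2/11
  = 2.1522 + 6.3802 + 0.6512 + 0.003 = 9.1865
Step 3: Objective decrease = 0.5 * g^T H^(-1) g = 4.5932


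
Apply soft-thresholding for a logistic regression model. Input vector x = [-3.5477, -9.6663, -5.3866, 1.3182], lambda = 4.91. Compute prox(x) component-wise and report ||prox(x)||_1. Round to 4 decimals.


Soft-thresholding with lambda = 4.91:
prox(-3.5477) = sign(-3.5477)*max(|-3.5477| - 4.91, 0) = 0.0
prox(-9.6663) = sign(-9.6663)*max(|-9.6663| - 4.91, 0) = -4.7563
prox(-5.3866) = sign(-5.3866)*max(|-5.3866| - 4.91, 0) = -0.4766
prox(1.3182) = sign(1.3182)*max(|1.3182| - 4.91, 0) = 0.0
prox(x) = [0.0, -4.7563, -0.4766, 0.0]
||prox(x)||_1 = 0.0 + 4.7563 + 0.4766 + 0.0 = 5.2329


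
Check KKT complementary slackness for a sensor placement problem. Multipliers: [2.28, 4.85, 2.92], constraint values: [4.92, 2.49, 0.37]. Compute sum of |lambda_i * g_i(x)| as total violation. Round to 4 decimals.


KKT complementary slackness check:
lambda_1 * g_1 = 2.28 * 4.92 = 11.2176
lambda_2 * g_2 = 4.85 * 2.49 = 12.0765
lambda_3 * g_3 = 2.92 * 0.37 = 1.0804
Total violation = 11.2176 + 12.0765 + 1.0804 = 24.3745


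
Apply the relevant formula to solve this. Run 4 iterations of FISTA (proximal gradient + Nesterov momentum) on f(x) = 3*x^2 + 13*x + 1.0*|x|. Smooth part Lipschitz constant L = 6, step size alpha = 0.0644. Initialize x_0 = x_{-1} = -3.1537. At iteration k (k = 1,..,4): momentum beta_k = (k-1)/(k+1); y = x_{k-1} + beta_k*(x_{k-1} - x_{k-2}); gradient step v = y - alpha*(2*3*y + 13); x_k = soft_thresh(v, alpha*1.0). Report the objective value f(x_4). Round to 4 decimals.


FISTA on f(x) = 3*x^2 + 13*x + 1.0*|x|
L = 6, alpha = 0.0644
Iteration 1: beta = 0.0, y = -3.1537 + 0.0*(-3.1537 + 3.1537) = -3.1537
  grad(y) = -5.9222, v = y - alpha*grad = -2.7723
  prox(v) = soft_thresh(-2.7723, 0.0644) = -2.7079
Iteration 2: beta = 0.3333, y = -2.7079 + 0.3333*(-2.7079 + 3.1537) = -2.5593
  grad(y) = -2.3559, v = y - alpha*grad = -2.4076
  prox(v) = soft_thresh(-2.4076, 0.0644) = -2.3432
Iteration 3: beta = 0.5, y = -2.3432 + 0.5*(-2.3432 + 2.7079) = -2.1608
  grad(y) = 0.035, v = y - alpha*grad = -2.1631
  prox(v) = soft_thresh(-2.1631, 0.0644) = -2.0987
Iteration 4: beta = 0.6, y = -2.0987 + 0.6*(-2.0987 + 2.3432) = -1.952
  grad(y) = 1.2881, v = y - alpha*grad = -2.0349
  prox(v) = soft_thresh(-2.0349, 0.0644) = -1.9705
f(x_4) = 3*(-1.9705)^2 + 13*(-1.9705) + 1.0*|-1.9705| = -11.9974


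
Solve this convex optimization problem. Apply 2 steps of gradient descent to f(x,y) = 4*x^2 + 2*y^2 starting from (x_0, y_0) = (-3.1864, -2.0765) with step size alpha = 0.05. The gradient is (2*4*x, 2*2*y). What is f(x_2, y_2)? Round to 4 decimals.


Gradient descent on f(x,y) = 4*x^2 + 2*y^2.
Starting point: (-3.1864, -2.0765), alpha = 0.05
Step 1: grad_x = 2*4*-3.1864 = -25.4912, grad_y = 2*2*-2.0765 = -8.306
  x_1 = -3.1864 - 0.05*-25.4912 = -1.9118
  y_1 = -2.0765 - 0.05*-8.306 = -1.6612
Step 2: grad_x = 2*4*-1.9118 = -15.2947, grad_y = 2*2*-1.6612 = -6.6448
  x_2 = -1.9118 - 0.05*-15.2947 = -1.1471
  y_2 = -1.6612 - 0.05*-6.6448 = -1.329
f(-1.1471, -1.329) = 4*(-1.1471)^2 + 2*(-1.329)^2 = 8.7957


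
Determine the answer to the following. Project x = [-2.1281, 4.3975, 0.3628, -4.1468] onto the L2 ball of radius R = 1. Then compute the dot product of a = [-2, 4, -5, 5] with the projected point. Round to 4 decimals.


Step 1: Compute ||x|| (intermediates to 6 decimals).
||x|| = sqrt((-2.1281)^2 + 4.3975^2 + 0.3628^2 + (-4.1468)^2) = 6.418286
Step 2: Project.
Since ||x|| > R, scale = R/||x|| = 1/6.418286 = 0.155805, proj(x) = scale * x
proj(x) = [-0.331569, 0.685152, 0.056526, -0.646092]
Step 3: Dot product.
a^T * proj(x) = -2*(-0.331569) + 4*0.685152 - 5*0.056526 + 5*(-0.646092) = -0.1093


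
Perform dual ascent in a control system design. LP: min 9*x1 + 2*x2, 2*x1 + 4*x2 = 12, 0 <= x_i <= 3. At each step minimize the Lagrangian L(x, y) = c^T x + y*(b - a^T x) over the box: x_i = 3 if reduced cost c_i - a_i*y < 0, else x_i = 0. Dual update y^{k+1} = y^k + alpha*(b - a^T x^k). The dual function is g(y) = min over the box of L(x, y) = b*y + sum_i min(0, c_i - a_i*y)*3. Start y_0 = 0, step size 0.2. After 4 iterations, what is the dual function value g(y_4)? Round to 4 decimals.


Dual ascent for LP: min 9*x1 + 2*x2, 2*x1 + 4*x2 = 12, 0 <= x_i <= 3
Step 1: y^k = 0.0, reduced costs: (9.0, 2.0)
  x^k = (0.0, 0.0), subgradient = b - a^T x = 12.0
  y^{k+1} = 0.0 + 0.2*12.0 = 2.4
Step 2: y^k = 2.4, reduced costs: (4.2, -7.6)
  x^k = (0.0, 3.0), subgradient = b - a^T x = 0.0
  y^{k+1} = 2.4 + 0.2*0.0 = 2.4
Step 3: y^k = 2.4, reduced costs: (4.2, -7.6)
  x^k = (0.0, 3.0), subgradient = b - a^T x = 0.0
  y^{k+1} = 2.4 + 0.2*0.0 = 2.4
Step 4: y^k = 2.4, reduced costs: (4.2, -7.6)
  x^k = (0.0, 3.0), subgradient = b - a^T x = 0.0
  y^{k+1} = 2.4 + 0.2*0.0 = 2.4
Dual objective at y_4 = 2.4: reduced costs (4.2, -7.6), box minimizer x = (0.0, 3.0)
g(y_4) = b*y + (c1 - a1*y)*x1 + (c2 - a2*y)*x2 = 12*2.4 + 4.2*0.0 + (-7.6)*3.0 = 28.8 + 0.0 - 22.8 = 6.0


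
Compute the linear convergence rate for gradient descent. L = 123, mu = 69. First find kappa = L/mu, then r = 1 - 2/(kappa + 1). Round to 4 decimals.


Step 1: Compute the condition number.
kappa = L/mu = 123/69 = 1.7826
Step 2: Compute the convergence rate.
r = 1 - 2/(kappa + 1) = 1 - 2*mu/(L + mu) = (L - mu)/(L + mu) = 54/192 = 0.2813


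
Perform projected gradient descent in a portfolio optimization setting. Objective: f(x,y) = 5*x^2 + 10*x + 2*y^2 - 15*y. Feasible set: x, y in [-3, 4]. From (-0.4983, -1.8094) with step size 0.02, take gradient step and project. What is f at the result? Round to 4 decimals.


Step 1: Compute gradient at (-0.4983, -1.8094).
grad_x = 2*5*-0.4983 + 10 = 5.017
grad_y = 2*2*-1.8094 - 15 = -22.2376
Step 2: Gradient step.
x_raw = -0.4983 - 0.02*5.017 = -0.5986
y_raw = -1.8094 - 0.02*-22.2376 = -1.3646
Step 3: Project onto [-3, 4].
x_proj = clip(-0.5986) = -0.5986
y_proj = clip(-1.3646) = -1.3646
Step 4: Evaluate f.
f(-0.5986, -1.3646) = 19.9997


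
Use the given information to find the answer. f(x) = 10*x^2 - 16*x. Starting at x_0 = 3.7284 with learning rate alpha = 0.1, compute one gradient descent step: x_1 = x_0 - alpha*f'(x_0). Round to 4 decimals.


We compute the gradient at x_0 and apply the update.
f'(x) = 20*x - 16
f'(3.7284) = 20*3.7284 - 16 = 58.568
x_1 = 3.7284 - 0.1*58.568 = -2.1284


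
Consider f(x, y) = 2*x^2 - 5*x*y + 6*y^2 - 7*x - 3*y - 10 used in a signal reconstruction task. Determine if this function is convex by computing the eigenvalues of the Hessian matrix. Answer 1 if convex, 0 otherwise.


The Hessian of f(x,y) = 2*x^2 - 5*x*y + 6*y^2 - 7*x - 3*y - 10 is:
H = [[4, -5], [-5, 12]]
Trace = 4 + 12 = 16
Determinant = 4*12 - (-5)^2 = 23
Discriminant = (16)^2 - 4*23 = 164.0
Eigenvalues: lambda_1 = 1.5969, lambda_2 = 14.4031
The function is convex.

1


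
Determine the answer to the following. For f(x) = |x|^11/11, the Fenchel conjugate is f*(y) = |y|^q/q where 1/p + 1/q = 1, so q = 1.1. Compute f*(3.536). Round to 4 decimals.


The conjugate exponent q satisfies 1/p + 1/q = 1.
p = 11, so q = 11/(11 - 1) = 1.1
|y|^q = 3.536^1.1 = 4.012
f*(3.536) = 4.012 / 1.1 = 3.6473


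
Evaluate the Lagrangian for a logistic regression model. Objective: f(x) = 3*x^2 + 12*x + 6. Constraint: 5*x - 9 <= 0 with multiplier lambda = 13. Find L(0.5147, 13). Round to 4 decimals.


Step 1: Evaluate f(x).
f(0.5147) = 3*0.5147^2 + 12*0.5147 + 6 = 12.9711
Step 2: Evaluate g(x).
g(0.5147) = 5*0.5147 - 9 = -6.4265
Step 3: Compute Lagrangian.
L = 12.9711 + 13*-6.4265 = -70.5734


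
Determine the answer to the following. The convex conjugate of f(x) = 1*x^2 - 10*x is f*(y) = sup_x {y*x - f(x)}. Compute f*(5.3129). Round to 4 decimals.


f*(y) = sup_x {y*x - a*x^2 - b*x} = sup_x {(y-b)*x - a*x^2}
FOC: (y - b) - 2a*x = 0 => x* = (y - b)/(2a)
x* = (5.3129 + 10)/(2*1) = 7.6565
f*(5.3129) = (y-b)^2/(4a) = (5.3129 + 10)^2/(4*1)
= 234.4849/4 = 58.6212


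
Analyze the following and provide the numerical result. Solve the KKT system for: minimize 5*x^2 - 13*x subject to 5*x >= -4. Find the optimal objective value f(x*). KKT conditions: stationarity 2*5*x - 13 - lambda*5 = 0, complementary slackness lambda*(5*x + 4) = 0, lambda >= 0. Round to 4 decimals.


Step 1: Try lambda = 0 (constraint inactive).
Stationarity: 2*5*x - 13 = 0
x* = 13/(2*5) = 1.3
Check constraint: 5*1.3 = 6.5 >= -4 -- satisfied.
Step 2: Compute optimal value.
f(x*) = 5*1.3^2 - 13*1.3 = -8.45


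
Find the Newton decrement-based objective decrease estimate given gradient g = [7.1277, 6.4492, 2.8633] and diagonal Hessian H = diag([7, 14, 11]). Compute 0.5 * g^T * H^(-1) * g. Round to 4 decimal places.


Step 1: H is diagonal, so H^(-1) * g = [1.0182, 0.4607, 0.2603].
Step 2: g^T H^(-1) g = sum_i g_i^2 / H_ii
  = (7.1277)^2/7 + (6.4492)^2/14 + (2.8633)^2/11
  = 7.2577 + 2.9709 + 0.7453 = 10.9739
Step 3: Objective decrease = 0.5 * g^T H^(-1) g = 5.487


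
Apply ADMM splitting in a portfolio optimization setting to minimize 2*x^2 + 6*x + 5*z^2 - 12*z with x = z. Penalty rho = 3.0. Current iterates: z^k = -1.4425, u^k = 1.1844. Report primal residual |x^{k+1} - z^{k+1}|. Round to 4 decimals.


ADMM iteration with rho = 3.0, z^k = -1.4425, u^k = 1.1844
Step 1: x-update.
Minimize 2*x^2 + 6*x + (3.0/2)*(x + 1.4425 + 1.1844)^2
FOC: (2*2 + 3.0)*x = -6 + 3.0*(-1.4425 - 1.1844)
x^{k+1} = -1.983
Step 2: z-update.
Minimize 5*z^2 - 12*z + (3.0/2)*(-1.983 - z + 1.1844)^2
FOC: (2*5 + 3.0)*z = 12 + 3.0*(-1.983 + 1.1844)
z^{k+1} = 0.7388
Step 3: u-update.
u^{k+1} = 1.1844 - 1.983 - 0.7388 = -1.5374
Step 4: Primal residual = |-1.983 - 0.7388| = 2.7218


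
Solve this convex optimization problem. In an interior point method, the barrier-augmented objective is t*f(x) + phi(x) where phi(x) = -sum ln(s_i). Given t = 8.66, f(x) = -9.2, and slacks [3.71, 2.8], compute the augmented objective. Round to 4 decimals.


Step 1: Compute log-barrier.
ln values: [1.311, 1.0296]
phi = -(1.311 + 1.0296) = -2.3407
Step 2: Compute augmented objective.
t*f(x) = 8.66*-9.2 = -79.672
Total = -79.672 - 2.3407 = -82.0127


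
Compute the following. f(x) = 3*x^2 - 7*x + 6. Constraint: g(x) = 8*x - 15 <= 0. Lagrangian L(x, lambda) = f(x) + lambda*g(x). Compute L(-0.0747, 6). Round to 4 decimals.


Step 1: Evaluate f(x).
f(-0.0747) = 3*(-0.0747)^2 - 7*(-0.0747) + 6 = 6.5396
Step 2: Evaluate g(x).
g(-0.0747) = 8*-0.0747 - 15 = -15.5976
Step 3: Compute Lagrangian.
L = 6.5396 + 6*-15.5976 = -87.046


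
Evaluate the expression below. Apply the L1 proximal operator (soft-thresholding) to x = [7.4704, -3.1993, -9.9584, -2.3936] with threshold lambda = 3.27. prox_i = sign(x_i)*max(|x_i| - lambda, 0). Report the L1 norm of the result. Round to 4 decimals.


Soft-thresholding with lambda = 3.27:
prox(7.4704) = sign(7.4704)*max(|7.4704| - 3.27, 0) = 4.2004
prox(-3.1993) = sign(-3.1993)*max(|-3.1993| - 3.27, 0) = 0.0
prox(-9.9584) = sign(-9.9584)*max(|-9.9584| - 3.27, 0) = -6.6884
prox(-2.3936) = sign(-2.3936)*max(|-2.3936| - 3.27, 0) = 0.0
prox(x) = [4.2004, 0.0, -6.6884, 0.0]
||prox(x)||_1 = 4.2004 + 0.0 + 6.6884 + 0.0 = 10.8888


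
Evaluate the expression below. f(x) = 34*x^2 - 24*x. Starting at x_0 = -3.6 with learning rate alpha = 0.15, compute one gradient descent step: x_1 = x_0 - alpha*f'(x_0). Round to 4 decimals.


We compute the gradient at x_0 and apply the update.
f'(x) = 68*x - 24
f'(-3.6) = 68*-3.6 - 24 = -268.8
x_1 = -3.6 - 0.15*-268.8 = 36.72


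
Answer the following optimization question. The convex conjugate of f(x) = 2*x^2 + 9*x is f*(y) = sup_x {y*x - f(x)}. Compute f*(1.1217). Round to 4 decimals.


f*(y) = sup_x {y*x - a*x^2 - b*x} = sup_x {(y-b)*x - a*x^2}
FOC: (y - b) - 2a*x = 0 => x* = (y - b)/(2a)
x* = (1.1217 - 9)/(2*2) = -1.9696
f*(1.1217) = (y-b)^2/(4a) = (1.1217 - 9)^2/(4*2)
= 62.0676/8 = 7.7585


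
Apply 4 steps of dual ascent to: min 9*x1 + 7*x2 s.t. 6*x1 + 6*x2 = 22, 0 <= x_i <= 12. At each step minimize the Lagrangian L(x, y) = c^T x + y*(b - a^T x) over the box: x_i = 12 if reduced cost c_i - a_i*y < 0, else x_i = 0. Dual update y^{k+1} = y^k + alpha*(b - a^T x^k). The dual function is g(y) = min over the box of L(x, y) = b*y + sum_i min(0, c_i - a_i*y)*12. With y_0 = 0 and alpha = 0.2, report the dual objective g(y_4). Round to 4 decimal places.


Dual ascent for LP: min 9*x1 + 7*x2, 6*x1 + 6*x2 = 22, 0 <= x_i <= 12
Step 1: y^k = 0.0, reduced costs: (9.0, 7.0)
  x^k = (0.0, 0.0), subgradient = b - a^T x = 22.0
  y^{k+1} = 0.0 + 0.2*22.0 = 4.4
Step 2: y^k = 4.4, reduced costs: (-17.4, -19.4)
  x^k = (12.0, 12.0), subgradient = b - a^T x = -122.0
  y^{k+1} = 4.4 + 0.2*-122.0 = -20.0
Step 3: y^k = -20.0, reduced costs: (129.0, 127.0)
  x^k = (0.0, 0.0), subgradient = b - a^T x = 22.0
  y^{k+1} = -20.0 + 0.2*22.0 = -15.6
Step 4: y^k = -15.6, reduced costs: (102.6, 100.6)
  x^k = (0.0, 0.0), subgradient = b - a^T x = 22.0
  y^{k+1} = -15.6 + 0.2*22.0 = -11.2
Dual objective at y_4 = -11.2: reduced costs (76.2, 74.2), box minimizer x = (0.0, 0.0)
g(y_4) = b*y + (c1 - a1*y)*x1 + (c2 - a2*y)*x2 = 22*(-11.2) + 76.2*0.0 + 74.2*0.0 = -246.4 + 0.0 + 0.0 = -246.4


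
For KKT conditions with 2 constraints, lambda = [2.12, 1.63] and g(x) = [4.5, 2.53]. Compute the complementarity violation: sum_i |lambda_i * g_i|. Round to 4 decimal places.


KKT complementary slackness check:
lambda_1 * g_1 = 2.12 * 4.5 = 9.54
lambda_2 * g_2 = 1.63 * 2.53 = 4.1239
Total violation = 9.54 + 4.1239 = 13.6639


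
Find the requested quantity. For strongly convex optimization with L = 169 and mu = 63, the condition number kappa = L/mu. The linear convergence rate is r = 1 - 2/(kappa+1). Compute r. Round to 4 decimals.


Step 1: Compute the condition number.
kappa = L/mu = 169/63 = 2.6825
Step 2: Compute the convergence rate.
r = 1 - 2/(kappa + 1) = 1 - 2*mu/(L + mu) = (L - mu)/(L + mu) = 106/232 = 0.4569


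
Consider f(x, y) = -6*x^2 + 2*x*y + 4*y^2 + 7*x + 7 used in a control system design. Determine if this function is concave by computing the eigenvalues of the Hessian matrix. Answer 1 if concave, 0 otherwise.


The Hessian of f(x,y) = -6*x^2 + 2*x*y + 4*y^2 + 7*x + 7 is:
H = [[-12, 2], [2, 8]]
Trace = -12 + 8 = -4
Determinant = -12*8 - (2)^2 = -100
Discriminant = (-4)^2 - 4*-100 = 416.0
Eigenvalues: lambda_1 = -12.198, lambda_2 = 8.198
The function is not concave.

0


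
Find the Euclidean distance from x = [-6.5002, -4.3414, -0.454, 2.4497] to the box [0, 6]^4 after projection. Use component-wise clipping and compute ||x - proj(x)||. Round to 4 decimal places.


Project each component onto [0, 6].
clip(-6.5002) = 0.0, clip(-4.3414) = 0.0, clip(-0.454) = 0.0, clip(2.4497) = 2.4497
Projection = [0.0, 0.0, 0.0, 2.4497]
Squared diffs: [42.2526, 18.8478, 0.2061, 0.0]
Distance = sqrt(61.3065) = 7.8298


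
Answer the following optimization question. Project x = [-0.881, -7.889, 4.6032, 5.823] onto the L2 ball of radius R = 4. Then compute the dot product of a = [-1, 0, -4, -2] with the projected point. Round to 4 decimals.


Step 1: Compute ||x|| (intermediates to 6 decimals).
||x|| = sqrt((-0.881)^2 + (-7.889)^2 + 4.6032^2 + 5.823^2) = 10.867808
Step 2: Project.
Since ||x|| > R, scale = R/||x|| = 4/10.867808 = 0.36806, proj(x) = scale * x
proj(x) = [-0.324261, -2.903625, 1.694254, 2.143213]
Step 3: Dot product.
a^T * proj(x) = -1*(-0.324261) + 0*(-2.903625) - 4*1.694254 - 2*2.143213 = -10.7392


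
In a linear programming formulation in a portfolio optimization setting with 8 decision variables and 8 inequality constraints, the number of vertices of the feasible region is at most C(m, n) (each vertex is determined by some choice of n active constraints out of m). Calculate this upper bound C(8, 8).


Each vertex corresponds to some choice of n active constraints out of m, so the number of vertices is at most C(m, n) = m! / (n!(m-n)!).
m = 8, n = 8
Numerator: 8 * 7 * 6 * 5 * 4 * 3 * 2 * 1
Denominator: 8! = 40320
C(8, 8) = 1


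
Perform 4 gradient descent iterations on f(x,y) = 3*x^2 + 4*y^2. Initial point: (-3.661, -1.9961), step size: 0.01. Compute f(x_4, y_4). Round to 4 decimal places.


Gradient descent on f(x,y) = 3*x^2 + 4*y^2.
Starting point: (-3.661, -1.9961), alpha = 0.01
Step 1: grad_x = 2*3*-3.661 = -21.966, grad_y = 2*4*-1.9961 = -15.9688
  x_1 = -3.661 - 0.01*-21.966 = -3.4413
  y_1 = -1.9961 - 0.01*-15.9688 = -1.8364
Step 2: grad_x = 2*3*-3.4413 = -20.648, grad_y = 2*4*-1.8364 = -14.6913
  x_2 = -3.4413 - 0.01*-20.648 = -3.2349
  y_2 = -1.8364 - 0.01*-14.6913 = -1.6895
Step 3: grad_x = 2*3*-3.2349 = -19.4092, grad_y = 2*4*-1.6895 = -13.516
  x_3 = -3.2349 - 0.01*-19.4092 = -3.0408
  y_3 = -1.6895 - 0.01*-13.516 = -1.5543
Step 4: grad_x = 2*3*-3.0408 = -18.2446, grad_y = 2*4*-1.5543 = -12.4347
  x_4 = -3.0408 - 0.01*-18.2446 = -2.8583
  y_4 = -1.5543 - 0.01*-12.4347 = -1.43
f(-2.8583, -1.43) = 3*(-2.8583)^2 + 4*(-1.43)^2 = 32.6895


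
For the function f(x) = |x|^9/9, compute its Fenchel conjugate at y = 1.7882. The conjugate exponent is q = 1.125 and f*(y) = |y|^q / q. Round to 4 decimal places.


The conjugate exponent q satisfies 1/p + 1/q = 1.
p = 9, so q = 9/(9 - 1) = 1.125
|y|^q = 1.7882^1.125 = 1.923
f*(1.7882) = 1.923 / 1.125 = 1.7093


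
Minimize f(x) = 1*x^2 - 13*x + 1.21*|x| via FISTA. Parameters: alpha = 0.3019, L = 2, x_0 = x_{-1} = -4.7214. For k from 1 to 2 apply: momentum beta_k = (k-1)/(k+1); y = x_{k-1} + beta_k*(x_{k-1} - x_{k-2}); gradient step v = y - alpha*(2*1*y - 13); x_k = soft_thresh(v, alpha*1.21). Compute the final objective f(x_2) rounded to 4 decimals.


FISTA on f(x) = 1*x^2 - 13*x + 1.21*|x|
L = 2, alpha = 0.3019
Iteration 1: beta = 0.0, y = -4.7214 + 0.0*(-4.7214 + 4.7214) = -4.7214
  grad(y) = -22.4428, v = y - alpha*grad = 2.0541
  prox(v) = soft_thresh(2.0541, 0.3653) = 1.6888
Iteration 2: beta = 0.3333, y = 1.6888 + 0.3333*(1.6888 + 4.7214) = 3.8255
  grad(y) = -5.349, v = y - alpha*grad = 5.4404
  prox(v) = soft_thresh(5.4404, 0.3653) = 5.0751
f(x_2) = 1*5.0751^2 - 13*5.0751 + 1.21*|5.0751| = -34.0787


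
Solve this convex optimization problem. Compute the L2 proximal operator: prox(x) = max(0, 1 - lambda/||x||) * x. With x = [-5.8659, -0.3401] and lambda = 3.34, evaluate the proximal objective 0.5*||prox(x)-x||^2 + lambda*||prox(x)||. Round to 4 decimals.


Step 1: Compute ||x||.
||x|| = 5.8758
Step 2: Compute scaling factor.
scale = max(0, 1 - 3.34/5.8758) = 0.4316
Step 3: prox(x) = [-2.5315, -0.1468]
||prox(x)|| = 2.5358
Step 4: Proximal objective.
0.5*||prox-x||^2 = 5.5778
lambda*||prox|| = 8.4696
Total = 14.0472


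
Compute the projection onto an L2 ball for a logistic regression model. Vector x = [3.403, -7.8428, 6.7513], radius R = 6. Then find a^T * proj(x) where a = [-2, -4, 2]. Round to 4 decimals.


Step 1: Compute ||x|| (intermediates to 6 decimals).
||x|| = sqrt(3.403^2 + (-7.8428)^2 + 6.7513^2) = 10.893575
Step 2: Project.
Since ||x|| > R, scale = R/||x|| = 6/10.893575 = 0.550783, proj(x) = scale * x
proj(x) = [1.874315, -4.319681, 3.718501]
Step 3: Dot product.
a^T * proj(x) = -2*1.874315 - 4*(-4.319681) + 2*3.718501 = 20.9671


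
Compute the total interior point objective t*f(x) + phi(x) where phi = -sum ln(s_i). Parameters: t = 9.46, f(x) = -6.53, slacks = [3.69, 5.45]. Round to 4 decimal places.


Step 1: Compute log-barrier.
ln values: [1.3056, 1.6956]
phi = -(1.3056 + 1.6956) = -3.0012
Step 2: Compute augmented objective.
t*f(x) = 9.46*-6.53 = -61.7738
Total = -61.7738 - 3.0012 = -64.775


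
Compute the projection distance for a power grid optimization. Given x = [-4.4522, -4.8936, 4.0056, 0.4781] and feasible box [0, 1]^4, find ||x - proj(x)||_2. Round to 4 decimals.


Project each component onto [0, 1].
clip(-4.4522) = 0.0, clip(-4.8936) = 0.0, clip(4.0056) = 1.0, clip(0.4781) = 0.4781
Projection = [0.0, 0.0, 1.0, 0.4781]
Squared diffs: [19.8221, 23.9473, 9.0336, 0.0]
Distance = sqrt(52.803) = 7.2666


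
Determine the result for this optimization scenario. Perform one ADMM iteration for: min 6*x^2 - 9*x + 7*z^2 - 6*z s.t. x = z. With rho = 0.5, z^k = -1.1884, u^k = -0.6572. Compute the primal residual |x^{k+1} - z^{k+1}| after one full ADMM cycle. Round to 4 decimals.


ADMM iteration with rho = 0.5, z^k = -1.1884, u^k = -0.6572
Step 1: x-update.
Minimize 6*x^2 - 9*x + (0.5/2)*(x + 1.1884 - 0.6572)^2
FOC: (2*6 + 0.5)*x = 9 + 0.5*(-1.1884 + 0.6572)
x^{k+1} = 0.6988
Step 2: z-update.
Minimize 7*z^2 - 6*z + (0.5/2)*(0.6988 - z - 0.6572)^2
FOC: (2*7 + 0.5)*z = 6 + 0.5*(0.6988 - 0.6572)
z^{k+1} = 0.4152
Step 3: u-update.
u^{k+1} = -0.6572 + 0.6988 - 0.4152 = -0.3737
Step 4: Primal residual = |0.6988 - 0.4152| = 0.2835


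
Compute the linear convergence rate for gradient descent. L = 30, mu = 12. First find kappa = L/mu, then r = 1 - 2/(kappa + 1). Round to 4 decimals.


Step 1: Compute the condition number.
kappa = L/mu = 30/12 = 2.5
Step 2: Compute the convergence rate.
r = 1 - 2/(kappa + 1) = 1 - 2*mu/(L + mu) = (L - mu)/(L + mu) = 18/42 = 0.4286


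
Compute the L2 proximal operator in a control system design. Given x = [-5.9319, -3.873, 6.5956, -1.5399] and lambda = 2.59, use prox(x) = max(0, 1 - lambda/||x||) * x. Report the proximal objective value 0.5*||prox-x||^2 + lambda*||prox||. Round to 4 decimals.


Step 1: Compute ||x||.
||x|| = 9.8011
Step 2: Compute scaling factor.
scale = max(0, 1 - 2.59/9.8011) = 0.7357
Step 3: prox(x) = [-4.3644, -2.8495, 4.8527, -1.133]
||prox(x)|| = 7.2111
Step 4: Proximal objective.
0.5*||prox-x||^2 = 3.3541
lambda*||prox|| = 18.6767
Total = 22.0307


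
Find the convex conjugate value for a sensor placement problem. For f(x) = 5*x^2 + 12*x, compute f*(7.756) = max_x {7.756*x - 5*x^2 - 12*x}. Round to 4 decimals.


f*(y) = sup_x {y*x - a*x^2 - b*x} = sup_x {(y-b)*x - a*x^2}
FOC: (y - b) - 2a*x = 0 => x* = (y - b)/(2a)
x* = (7.756 - 12)/(2*5) = -0.4244
f*(7.756) = (y-b)^2/(4a) = (7.756 - 12)^2/(4*5)
= 18.0115/20 = 0.9006


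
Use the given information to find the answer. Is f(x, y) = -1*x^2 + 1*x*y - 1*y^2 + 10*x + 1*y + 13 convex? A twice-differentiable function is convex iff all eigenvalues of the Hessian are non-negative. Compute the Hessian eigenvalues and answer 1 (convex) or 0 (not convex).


The Hessian of f(x,y) = -1*x^2 + 1*x*y - 1*y^2 + 10*x + 1*y + 13 is:
H = [[-2, 1], [1, -2]]
Trace = -2 - 2 = -4
Determinant = -2*-2 - (1)^2 = 3
Discriminant = (-4)^2 - 4*3 = 4.0
Eigenvalues: lambda_1 = -3.0, lambda_2 = -1.0
The function is not convex.

0


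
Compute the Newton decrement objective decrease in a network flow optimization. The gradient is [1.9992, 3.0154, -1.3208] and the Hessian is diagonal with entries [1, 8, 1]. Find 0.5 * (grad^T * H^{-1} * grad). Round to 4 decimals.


Step 1: H is diagonal, so H^(-1) * g = [1.9992, 0.3769, -1.3208].
Step 2: g^T H^(-1) g = sum_i g_i^2 / H_ii
  = (1.9992)^2/1 + (3.0154)^2/8 + (-1.3208)^2/1
  = 3.9968 + 1.1366 + 1.7445 = 6.8779
Step 3: Objective decrease = 0.5 * g^T H^(-1) g = 3.4389


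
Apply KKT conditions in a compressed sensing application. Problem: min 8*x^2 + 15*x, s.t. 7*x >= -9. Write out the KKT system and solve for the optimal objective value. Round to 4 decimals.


Step 1: Try lambda = 0 (constraint inactive).
Stationarity: 2*8*x + 15 = 0
x* = -15/(2*8) = -0.9375
Check constraint: 7*-0.9375 = -6.5625 >= -9 -- satisfied.
Step 2: Compute optimal value.
f(x*) = 8*(-0.9375)^2 + 15*(-0.9375) = -7.0313


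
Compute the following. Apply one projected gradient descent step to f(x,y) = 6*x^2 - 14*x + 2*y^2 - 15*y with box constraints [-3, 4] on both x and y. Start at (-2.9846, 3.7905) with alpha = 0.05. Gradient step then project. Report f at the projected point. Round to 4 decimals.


Step 1: Compute gradient at (-2.9846, 3.7905).
grad_x = 2*6*-2.9846 - 14 = -49.8152
grad_y = 2*2*3.7905 - 15 = 0.162
Step 2: Gradient step.
x_raw = -2.9846 - 0.05*-49.8152 = -0.4938
y_raw = 3.7905 - 0.05*0.162 = 3.7824
Step 3: Project onto [-3, 4].
x_proj = clip(-0.4938) = -0.4938
y_proj = clip(3.7824) = 3.7824
Step 4: Evaluate f.
f(-0.4938, 3.7824) = -19.7459


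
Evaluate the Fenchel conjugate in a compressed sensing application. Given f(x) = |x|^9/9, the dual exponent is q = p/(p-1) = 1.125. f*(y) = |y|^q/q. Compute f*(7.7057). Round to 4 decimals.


The conjugate exponent q satisfies 1/p + 1/q = 1.
p = 9, so q = 9/(9 - 1) = 1.125
|y|^q = 7.7057^1.125 = 9.9463
f*(7.7057) = 9.9463 / 1.125 = 8.8412


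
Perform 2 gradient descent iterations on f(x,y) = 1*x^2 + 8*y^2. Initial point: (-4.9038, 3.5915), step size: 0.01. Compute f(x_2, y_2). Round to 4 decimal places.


Gradient descent on f(x,y) = 1*x^2 + 8*y^2.
Starting point: (-4.9038, 3.5915), alpha = 0.01
Step 1: grad_x = 2*1*-4.9038 = -9.8076, grad_y = 2*8*3.5915 = 57.464
  x_1 = -4.9038 - 0.01*-9.8076 = -4.8057
  y_1 = 3.5915 - 0.01*57.464 = 3.0169
Step 2: grad_x = 2*1*-4.8057 = -9.6114, grad_y = 2*8*3.0169 = 48.2698
  x_2 = -4.8057 - 0.01*-9.6114 = -4.7096
  y_2 = 3.0169 - 0.01*48.2698 = 2.5342
f(-4.7096, 2.5342) = 1*(-4.7096)^2 + 8*2.5342^2 = 73.5563


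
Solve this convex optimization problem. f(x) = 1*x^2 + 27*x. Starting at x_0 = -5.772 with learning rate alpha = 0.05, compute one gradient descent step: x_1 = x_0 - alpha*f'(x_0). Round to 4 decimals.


We compute the gradient at x_0 and apply the update.
f'(x) = 2*x + 27
f'(-5.772) = 2*-5.772 + 27 = 15.456
x_1 = -5.772 - 0.05*15.456 = -6.5448


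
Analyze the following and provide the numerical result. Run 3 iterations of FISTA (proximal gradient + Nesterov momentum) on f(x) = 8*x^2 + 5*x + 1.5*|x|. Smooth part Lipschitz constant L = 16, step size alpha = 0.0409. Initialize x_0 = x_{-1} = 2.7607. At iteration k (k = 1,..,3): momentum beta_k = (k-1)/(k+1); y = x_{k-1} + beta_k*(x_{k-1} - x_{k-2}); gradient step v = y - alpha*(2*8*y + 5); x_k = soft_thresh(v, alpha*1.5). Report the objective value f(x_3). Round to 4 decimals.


FISTA on f(x) = 8*x^2 + 5*x + 1.5*|x|
L = 16, alpha = 0.0409
Iteration 1: beta = 0.0, y = 2.7607 + 0.0*(2.7607 - 2.7607) = 2.7607
  grad(y) = 49.1712, v = y - alpha*grad = 0.7496
  prox(v) = soft_thresh(0.7496, 0.0614) = 0.6882
Iteration 2: beta = 0.3333, y = 0.6882 + 0.3333*(0.6882 - 2.7607) = -0.0026
  grad(y) = 4.9589, v = y - alpha*grad = -0.2054
  prox(v) = soft_thresh(-0.2054, 0.0614) = -0.144
Iteration 3: beta = 0.5, y = -0.144 + 0.5*(-0.144 - 0.6882) = -0.5602
  grad(y) = -3.9629, v = y - alpha*grad = -0.3981
  prox(v) = soft_thresh(-0.3981, 0.0614) = -0.3367
f(x_3) = 8*(-0.3367)^2 + 5*(-0.3367) + 1.5*|-0.3367| = -0.2714


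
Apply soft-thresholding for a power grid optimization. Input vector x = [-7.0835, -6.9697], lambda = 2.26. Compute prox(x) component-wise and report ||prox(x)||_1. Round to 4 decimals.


Soft-thresholding with lambda = 2.26:
prox(-7.0835) = sign(-7.0835)*max(|-7.0835| - 2.26, 0) = -4.8235
prox(-6.9697) = sign(-6.9697)*max(|-6.9697| - 2.26, 0) = -4.7097
prox(x) = [-4.8235, -4.7097]
||prox(x)||_1 = 4.8235 + 4.7097 = 9.5332


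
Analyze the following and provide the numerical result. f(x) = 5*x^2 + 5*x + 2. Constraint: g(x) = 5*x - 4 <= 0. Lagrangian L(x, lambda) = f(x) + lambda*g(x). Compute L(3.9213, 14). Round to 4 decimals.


Step 1: Evaluate f(x).
f(3.9213) = 5*3.9213^2 + 5*3.9213 + 2 = 98.4895
Step 2: Evaluate g(x).
g(3.9213) = 5*3.9213 - 4 = 15.6065
Step 3: Compute Lagrangian.
L = 98.4895 + 14*15.6065 = 316.9805


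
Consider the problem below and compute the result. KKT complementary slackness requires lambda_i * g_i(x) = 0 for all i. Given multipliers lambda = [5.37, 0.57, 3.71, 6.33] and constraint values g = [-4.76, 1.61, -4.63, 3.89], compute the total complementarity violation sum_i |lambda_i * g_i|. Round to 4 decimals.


KKT complementary slackness check:
lambda_1 * g_1 = 5.37 * -4.76 = -25.5612
lambda_2 * g_2 = 0.57 * 1.61 = 0.9177
lambda_3 * g_3 = 3.71 * -4.63 = -17.1773
lambda_4 * g_4 = 6.33 * 3.89 = 24.6237
Total violation = 25.5612 + 0.9177 + 17.1773 + 24.6237 = 68.2799


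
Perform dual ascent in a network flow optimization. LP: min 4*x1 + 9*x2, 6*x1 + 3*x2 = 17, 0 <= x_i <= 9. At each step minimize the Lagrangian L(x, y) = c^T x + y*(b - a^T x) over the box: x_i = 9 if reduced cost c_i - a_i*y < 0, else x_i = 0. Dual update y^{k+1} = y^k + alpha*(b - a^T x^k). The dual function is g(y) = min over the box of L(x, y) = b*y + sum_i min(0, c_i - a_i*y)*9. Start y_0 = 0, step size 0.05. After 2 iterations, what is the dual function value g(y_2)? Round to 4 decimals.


Dual ascent for LP: min 4*x1 + 9*x2, 6*x1 + 3*x2 = 17, 0 <= x_i <= 9
Step 1: y^k = 0.0, reduced costs: (4.0, 9.0)
  x^k = (0.0, 0.0), subgradient = b - a^T x = 17.0
  y^{k+1} = 0.0 + 0.05*17.0 = 0.85
Step 2: y^k = 0.85, reduced costs: (-1.1, 6.45)
  x^k = (9.0, 0.0), subgradient = b - a^T x = -37.0
  y^{k+1} = 0.85 + 0.05*-37.0 = -1.0
Dual objective at y_2 = -1.0: reduced costs (10.0, 12.0), box minimizer x = (0.0, 0.0)
g(y_2) = b*y + (c1 - a1*y)*x1 + (c2 - a2*y)*x2 = 17*(-1.0) + 10.0*0.0 + 12.0*0.0 = -17.0 + 0.0 + 0.0 = -17.0


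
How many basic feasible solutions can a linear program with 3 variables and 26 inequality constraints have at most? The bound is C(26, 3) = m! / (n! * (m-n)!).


Each vertex corresponds to some choice of n active constraints out of m, so the number of vertices is at most C(m, n) = m! / (n!(m-n)!).
m = 26, n = 3
Numerator: 26 * 25 * 24
Denominator: 3! = 6
C(26, 3) = 2600


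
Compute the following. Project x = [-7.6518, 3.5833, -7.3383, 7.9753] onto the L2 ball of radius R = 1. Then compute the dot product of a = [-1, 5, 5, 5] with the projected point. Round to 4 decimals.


Step 1: Compute ||x|| (intermediates to 6 decimals).
||x|| = sqrt((-7.6518)^2 + 3.5833^2 + (-7.3383)^2 + 7.9753^2) = 13.74213
Step 2: Project.
Since ||x|| > R, scale = R/||x|| = 1/13.74213 = 0.072769, proj(x) = scale * x
proj(x) = [-0.556814, 0.260753, -0.534001, 0.580355]
Step 3: Dot product.
a^T * proj(x) = -1*(-0.556814) + 5*0.260753 + 5*(-0.534001) + 5*0.580355 = 2.0923


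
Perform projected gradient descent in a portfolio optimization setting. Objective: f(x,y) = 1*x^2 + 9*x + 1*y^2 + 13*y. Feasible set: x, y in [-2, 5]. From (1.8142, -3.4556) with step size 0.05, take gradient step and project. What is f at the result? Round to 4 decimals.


Step 1: Compute gradient at (1.8142, -3.4556).
grad_x = 2*1*1.8142 + 9 = 12.6284
grad_y = 2*1*-3.4556 + 13 = 6.0888
Step 2: Gradient step.
x_raw = 1.8142 - 0.05*12.6284 = 1.1828
y_raw = -3.4556 - 0.05*6.0888 = -3.76
Step 3: Project onto [-2, 5].
x_proj = clip(1.1828) = 1.1828
y_proj = clip(-3.76) = -2.0
Step 4: Evaluate f.
f(1.1828, -2.0) = -9.956


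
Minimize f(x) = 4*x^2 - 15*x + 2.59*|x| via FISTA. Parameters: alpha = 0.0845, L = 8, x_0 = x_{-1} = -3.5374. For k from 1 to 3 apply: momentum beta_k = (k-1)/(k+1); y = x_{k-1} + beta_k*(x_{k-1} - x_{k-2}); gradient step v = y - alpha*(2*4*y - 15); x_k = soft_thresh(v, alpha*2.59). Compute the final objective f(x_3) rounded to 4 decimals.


FISTA on f(x) = 4*x^2 - 15*x + 2.59*|x|
L = 8, alpha = 0.0845
Iteration 1: beta = 0.0, y = -3.5374 + 0.0*(-3.5374 + 3.5374) = -3.5374
  grad(y) = -43.2992, v = y - alpha*grad = 0.1214
  prox(v) = soft_thresh(0.1214, 0.2189) = 0.0
Iteration 2: beta = 0.3333, y = 0.0 + 0.3333*(0.0 + 3.5374) = 1.1791
  grad(y) = -5.5669, v = y - alpha*grad = 1.6495
  prox(v) = soft_thresh(1.6495, 0.2189) = 1.4307
Iteration 3: beta = 0.5, y = 1.4307 + 0.5*(1.4307 - 0.0) = 2.146
  grad(y) = 2.1682, v = y - alpha*grad = 1.9628
  prox(v) = soft_thresh(1.9628, 0.2189) = 1.744
f(x_3) = 4*1.744^2 - 15*1.744 + 2.59*|1.744| = -9.477


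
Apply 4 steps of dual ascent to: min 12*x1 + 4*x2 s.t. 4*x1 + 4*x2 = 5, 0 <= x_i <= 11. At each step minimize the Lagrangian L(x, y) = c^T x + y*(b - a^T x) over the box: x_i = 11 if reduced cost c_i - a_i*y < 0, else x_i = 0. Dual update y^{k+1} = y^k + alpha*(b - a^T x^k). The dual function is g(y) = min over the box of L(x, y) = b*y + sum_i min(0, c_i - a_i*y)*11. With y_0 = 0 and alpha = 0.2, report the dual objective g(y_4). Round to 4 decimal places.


Dual ascent for LP: min 12*x1 + 4*x2, 4*x1 + 4*x2 = 5, 0 <= x_i <= 11
Step 1: y^k = 0.0, reduced costs: (12.0, 4.0)
  x^k = (0.0, 0.0), subgradient = b - a^T x = 5.0
  y^{k+1} = 0.0 + 0.2*5.0 = 1.0
Step 2: y^k = 1.0, reduced costs: (8.0, 0.0)
  x^k = (0.0, 0.0), subgradient = b - a^T x = 5.0
  y^{k+1} = 1.0 + 0.2*5.0 = 2.0
Step 3: y^k = 2.0, reduced costs: (4.0, -4.0)
  x^k = (0.0, 11.0), subgradient = b - a^T x = -39.0
  y^{k+1} = 2.0 + 0.2*-39.0 = -5.8
Step 4: y^k = -5.8, reduced costs: (35.2, 27.2)
  x^k = (0.0, 0.0), subgradient = b - a^T x = 5.0
  y^{k+1} = -5.8 + 0.2*5.0 = -4.8
Dual objective at y_4 = -4.8: reduced costs (31.2, 23.2), box minimizer x = (0.0, 0.0)
g(y_4) = b*y + (c1 - a1*y)*x1 + (c2 - a2*y)*x2 = 5*(-4.8) + 31.2*0.0 + 23.2*0.0 = -24.0 + 0.0 + 0.0 = -24.0


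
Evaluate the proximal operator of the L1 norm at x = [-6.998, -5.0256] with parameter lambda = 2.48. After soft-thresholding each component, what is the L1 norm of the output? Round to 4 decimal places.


Soft-thresholding with lambda = 2.48:
prox(-6.998) = sign(-6.998)*max(|-6.998| - 2.48, 0) = -4.518
prox(-5.0256) = sign(-5.0256)*max(|-5.0256| - 2.48, 0) = -2.5456
prox(x) = [-4.518, -2.5456]
||prox(x)||_1 = 4.518 + 2.5456 = 7.0636


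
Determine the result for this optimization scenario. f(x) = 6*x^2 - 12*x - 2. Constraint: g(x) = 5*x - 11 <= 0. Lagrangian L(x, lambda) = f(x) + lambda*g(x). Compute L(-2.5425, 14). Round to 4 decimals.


Step 1: Evaluate f(x).
f(-2.5425) = 6*(-2.5425)^2 - 12*(-2.5425) - 2 = 67.2958
Step 2: Evaluate g(x).
g(-2.5425) = 5*-2.5425 - 11 = -23.7125
Step 3: Compute Lagrangian.
L = 67.2958 + 14*-23.7125 = -264.6792


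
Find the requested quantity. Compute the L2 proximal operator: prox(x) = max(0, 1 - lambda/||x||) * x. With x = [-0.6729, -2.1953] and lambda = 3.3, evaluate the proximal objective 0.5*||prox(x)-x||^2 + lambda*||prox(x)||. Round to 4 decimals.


Step 1: Compute ||x||.
||x|| = 2.2961
Step 2: Compute scaling factor.
scale = max(0, 1 - 3.3/2.2961) = 0.0
Step 3: prox(x) = [-0.0, -0.0]
||prox(x)|| = 0.0
Step 4: Proximal objective.
0.5*||prox-x||^2 = 2.6361
lambda*||prox|| = 0.0
Total = 2.6361


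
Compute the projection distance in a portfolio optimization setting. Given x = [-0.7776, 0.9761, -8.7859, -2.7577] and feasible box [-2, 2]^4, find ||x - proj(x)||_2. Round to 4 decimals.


Project each component onto [-2, 2].
clip(-0.7776) = -0.7776, clip(0.9761) = 0.9761, clip(-8.7859) = -2.0, clip(-2.7577) = -2.0
Projection = [-0.7776, 0.9761, -2.0, -2.0]
Squared diffs: [0.0, 0.0, 46.0484, 0.5741]
Distance = sqrt(46.6225) = 6.8281


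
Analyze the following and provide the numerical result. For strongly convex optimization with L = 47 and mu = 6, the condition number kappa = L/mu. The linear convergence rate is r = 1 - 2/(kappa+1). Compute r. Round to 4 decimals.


Step 1: Compute the condition number.
kappa = L/mu = 47/6 = 7.8333
Step 2: Compute the convergence rate.
r = 1 - 2/(kappa + 1) = 1 - 2*mu/(L + mu) = (L - mu)/(L + mu) = 41/53 = 0.7736


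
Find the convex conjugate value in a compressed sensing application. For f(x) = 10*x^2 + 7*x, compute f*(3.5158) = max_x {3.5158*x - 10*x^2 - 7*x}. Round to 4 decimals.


f*(y) = sup_x {y*x - a*x^2 - b*x} = sup_x {(y-b)*x - a*x^2}
FOC: (y - b) - 2a*x = 0 => x* = (y - b)/(2a)
x* = (3.5158 - 7)/(2*10) = -0.1742
f*(3.5158) = (y-b)^2/(4a) = (3.5158 - 7)^2/(4*10)
= 12.1396/40 = 0.3035


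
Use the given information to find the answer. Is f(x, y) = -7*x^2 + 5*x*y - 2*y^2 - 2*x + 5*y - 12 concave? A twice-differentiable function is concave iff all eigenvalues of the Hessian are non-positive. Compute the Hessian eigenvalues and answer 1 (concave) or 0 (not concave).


The Hessian of f(x,y) = -7*x^2 + 5*x*y - 2*y^2 - 2*x + 5*y - 12 is:
H = [[-14, 5], [5, -4]]
Trace = -14 - 4 = -18
Determinant = -14*-4 - (5)^2 = 31
Discriminant = (-18)^2 - 4*31 = 200.0
Eigenvalues: lambda_1 = -16.0711, lambda_2 = -1.9289
The function is concave.

1


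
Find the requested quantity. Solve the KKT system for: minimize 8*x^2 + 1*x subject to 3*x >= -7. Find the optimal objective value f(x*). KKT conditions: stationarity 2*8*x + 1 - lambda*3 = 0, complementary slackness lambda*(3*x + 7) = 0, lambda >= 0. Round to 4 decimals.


Step 1: Try lambda = 0 (constraint inactive).
Stationarity: 2*8*x + 1 = 0
x* = -1/(2*8) = -0.0625
Check constraint: 3*-0.0625 = -0.1875 >= -7 -- satisfied.
Step 2: Compute optimal value.
f(x*) = 8*(-0.0625)^2 + 1*(-0.0625) = -0.0313


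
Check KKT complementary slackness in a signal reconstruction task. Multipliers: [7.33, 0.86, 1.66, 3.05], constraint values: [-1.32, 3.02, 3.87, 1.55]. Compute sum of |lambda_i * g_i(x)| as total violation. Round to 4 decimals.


KKT complementary slackness check:
lambda_1 * g_1 = 7.33 * -1.32 = -9.6756
lambda_2 * g_2 = 0.86 * 3.02 = 2.5972
lambda_3 * g_3 = 1.66 * 3.87 = 6.4242
lambda_4 * g_4 = 3.05 * 1.55 = 4.7275
Total violation = 9.6756 + 2.5972 + 6.4242 + 4.7275 = 23.4245
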